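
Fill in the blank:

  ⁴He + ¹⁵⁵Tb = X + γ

Ho-159

Conserve mass number: 4 + 155 = A + 0, so A = 159.
Conserve atomic number: 2 + 65 = Z + 0, so Z = 67.
Z = 67 is holmium, so the species is ¹⁵⁹Ho.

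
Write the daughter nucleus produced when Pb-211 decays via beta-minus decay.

Bi-211

Beta-minus decay: mass number changes by +0, atomic number by +1.
A: 211 = 211; Z: 82 + 1 = 83.
Z = 83 is bismuth, so the daughter is Bi-211.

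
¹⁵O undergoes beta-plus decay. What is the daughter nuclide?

Beta-plus decay: mass number changes by +0, atomic number by -1.
A: 15 = 15; Z: 8 − 1 = 7.
Z = 7 is nitrogen, so the daughter is ¹⁵N.

N-15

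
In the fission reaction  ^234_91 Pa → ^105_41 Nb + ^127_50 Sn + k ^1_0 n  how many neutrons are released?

Conserve mass number: 234 = 105 + 127 + k, so k = 234 − 232 = 2.
Check atomic number: 91 = 41 + 50 + 0 = 91. ✓

2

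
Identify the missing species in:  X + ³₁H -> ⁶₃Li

He-3

Conserve mass number: A + 3 = 6, so A = 3.
Conserve atomic number: Z + 1 = 3, so Z = 2.
Z = 2 is helium, so the species is ³₂He.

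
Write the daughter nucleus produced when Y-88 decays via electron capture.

Sr-88

Electron capture: mass number changes by +0, atomic number by -1.
A: 88 = 88; Z: 39 − 1 = 38.
Z = 38 is strontium, so the daughter is Sr-88.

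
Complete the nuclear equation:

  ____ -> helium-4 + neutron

He-5

Conserve mass number: A = 4 + 1, so A = 5.
Conserve atomic number: Z = 2 + 0, so Z = 2.
Z = 2 is helium, so the species is helium-5.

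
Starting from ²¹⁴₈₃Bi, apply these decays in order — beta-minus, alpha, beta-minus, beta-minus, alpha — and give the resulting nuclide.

Start: (A, Z) = (214, 83).
After β⁻: (214, 84).
After α: (210, 82).
After β⁻: (210, 83).
After β⁻: (210, 84).
After α: (206, 82).
Z = 82 is lead.

Pb-206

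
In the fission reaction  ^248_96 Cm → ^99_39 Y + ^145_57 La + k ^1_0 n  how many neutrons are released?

Conserve mass number: 248 = 99 + 145 + k, so k = 248 − 244 = 4.
Check atomic number: 96 = 39 + 57 + 0 = 96. ✓

4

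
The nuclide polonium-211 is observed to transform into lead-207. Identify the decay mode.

alpha decay

ΔA = 207 − 211 = -4; ΔZ = 82 − 84 = -2.
A drops by 4 and Z drops by 2 — the signature of alpha emission.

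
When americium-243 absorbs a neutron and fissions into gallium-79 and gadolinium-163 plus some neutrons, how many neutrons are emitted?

Conserve mass number: 244 = 79 + 163 + k, so k = 244 − 242 = 2.
Check atomic number: 95 = 31 + 64 + 0 = 95. ✓

2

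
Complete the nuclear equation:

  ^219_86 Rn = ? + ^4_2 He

Conserve mass number: 219 = A + 4, so A = 215.
Conserve atomic number: 86 = Z + 2, so Z = 84.
Z = 84 is polonium, so the species is ^215_84 Po.

Po-215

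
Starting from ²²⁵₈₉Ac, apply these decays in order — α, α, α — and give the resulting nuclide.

Bi-213

Start: (A, Z) = (225, 89).
After α: (221, 87).
After α: (217, 85).
After α: (213, 83).
Z = 83 is bismuth.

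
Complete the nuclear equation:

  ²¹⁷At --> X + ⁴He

Conserve mass number: 217 = A + 4, so A = 213.
Conserve atomic number: 85 = Z + 2, so Z = 83.
Z = 83 is bismuth, so the species is ²¹³Bi.

Bi-213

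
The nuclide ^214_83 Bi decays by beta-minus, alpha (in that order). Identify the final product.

Pb-210

Start: (A, Z) = (214, 83).
After β⁻: (214, 84).
After α: (210, 82).
Z = 82 is lead.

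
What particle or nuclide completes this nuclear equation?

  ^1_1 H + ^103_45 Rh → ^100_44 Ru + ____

alpha particle

Conserve mass number: 1 + 103 = 100 + A, so A = 4.
Conserve atomic number: 1 + 45 = 44 + Z, so Z = 2.
A = 4 and Z = 2 is ^4_2 He — an alpha particle.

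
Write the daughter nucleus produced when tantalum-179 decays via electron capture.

Electron capture: mass number changes by +0, atomic number by -1.
A: 179 = 179; Z: 73 − 1 = 72.
Z = 72 is hafnium, so the daughter is hafnium-179.

Hf-179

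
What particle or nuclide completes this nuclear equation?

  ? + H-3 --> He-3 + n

Conserve mass number: A + 3 = 3 + 1, so A = 1.
Conserve atomic number: Z + 1 = 2 + 0, so Z = 1.
A = 1 and Z = 1 is H-1 — a proton.

proton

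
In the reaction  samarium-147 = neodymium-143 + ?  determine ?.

alpha particle

Conserve mass number: 147 = 143 + A, so A = 4.
Conserve atomic number: 62 = 60 + Z, so Z = 2.
A = 4 and Z = 2 is helium-4 — an alpha particle.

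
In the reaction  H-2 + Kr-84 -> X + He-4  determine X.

Conserve mass number: 2 + 84 = A + 4, so A = 82.
Conserve atomic number: 1 + 36 = Z + 2, so Z = 35.
Z = 35 is bromine, so the species is Br-82.

Br-82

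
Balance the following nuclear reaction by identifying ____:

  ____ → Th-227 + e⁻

Ac-227

Conserve mass number: A = 227 + 0, so A = 227.
Conserve atomic number: Z = 90 − 1, so Z = 89.
Z = 89 is actinium, so the species is Ac-227.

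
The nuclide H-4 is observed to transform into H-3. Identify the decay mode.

ΔA = 3 − 4 = -1; ΔZ = 1 − 1 = +0.
A drops by 1 with Z unchanged — a neutron was emitted.

neutron emission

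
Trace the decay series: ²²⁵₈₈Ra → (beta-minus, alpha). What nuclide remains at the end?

Start: (A, Z) = (225, 88).
After β⁻: (225, 89).
After α: (221, 87).
Z = 87 is francium.

Fr-221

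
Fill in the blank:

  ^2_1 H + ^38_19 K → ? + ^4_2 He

Conserve mass number: 2 + 38 = A + 4, so A = 36.
Conserve atomic number: 1 + 19 = Z + 2, so Z = 18.
Z = 18 is argon, so the species is ^36_18 Ar.

Ar-36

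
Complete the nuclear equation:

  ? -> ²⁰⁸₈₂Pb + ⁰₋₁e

Tl-208

Conserve mass number: A = 208 + 0, so A = 208.
Conserve atomic number: Z = 82 − 1, so Z = 81.
Z = 81 is thallium, so the species is ²⁰⁸₈₁Tl.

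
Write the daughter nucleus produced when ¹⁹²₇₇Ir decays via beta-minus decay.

Pt-192

Beta-minus decay: mass number changes by +0, atomic number by +1.
A: 192 = 192; Z: 77 + 1 = 78.
Z = 78 is platinum, so the daughter is ¹⁹²₇₈Pt.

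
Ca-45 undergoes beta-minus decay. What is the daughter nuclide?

Beta-minus decay: mass number changes by +0, atomic number by +1.
A: 45 = 45; Z: 20 + 1 = 21.
Z = 21 is scandium, so the daughter is Sc-45.

Sc-45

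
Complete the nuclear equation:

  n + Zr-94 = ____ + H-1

Y-94

Conserve mass number: 1 + 94 = A + 1, so A = 94.
Conserve atomic number: 0 + 40 = Z + 1, so Z = 39.
Z = 39 is yttrium, so the species is Y-94.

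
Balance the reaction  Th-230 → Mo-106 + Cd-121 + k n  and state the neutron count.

3

Conserve mass number: 230 = 106 + 121 + k, so k = 230 − 227 = 3.
Check atomic number: 90 = 42 + 48 + 0 = 90. ✓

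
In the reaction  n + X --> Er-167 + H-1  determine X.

Conserve mass number: 1 + A = 167 + 1, so A = 167.
Conserve atomic number: 0 + Z = 68 + 1, so Z = 69.
Z = 69 is thulium, so the species is Tm-167.

Tm-167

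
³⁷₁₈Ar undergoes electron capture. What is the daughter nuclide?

Cl-37

Electron capture: mass number changes by +0, atomic number by -1.
A: 37 = 37; Z: 18 − 1 = 17.
Z = 17 is chlorine, so the daughter is ³⁷₁₇Cl.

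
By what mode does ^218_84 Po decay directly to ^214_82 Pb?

alpha decay

ΔA = 214 − 218 = -4; ΔZ = 82 − 84 = -2.
A drops by 4 and Z drops by 2 — the signature of alpha emission.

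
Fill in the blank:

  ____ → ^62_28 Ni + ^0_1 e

Cu-62

Conserve mass number: A = 62 + 0, so A = 62.
Conserve atomic number: Z = 28 + 1, so Z = 29.
Z = 29 is copper, so the species is ^62_29 Cu.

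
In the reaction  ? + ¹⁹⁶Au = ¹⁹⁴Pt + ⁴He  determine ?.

deuteron

Conserve mass number: A + 196 = 194 + 4, so A = 2.
Conserve atomic number: Z + 79 = 78 + 2, so Z = 1.
A = 2 and Z = 1 is ²H — a deuteron.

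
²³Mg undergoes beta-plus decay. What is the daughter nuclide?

Beta-plus decay: mass number changes by +0, atomic number by -1.
A: 23 = 23; Z: 12 − 1 = 11.
Z = 11 is sodium, so the daughter is ²³Na.

Na-23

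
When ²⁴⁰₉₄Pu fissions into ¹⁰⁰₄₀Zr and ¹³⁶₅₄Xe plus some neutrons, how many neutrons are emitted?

Conserve mass number: 240 = 100 + 136 + k, so k = 240 − 236 = 4.
Check atomic number: 94 = 40 + 54 + 0 = 94. ✓

4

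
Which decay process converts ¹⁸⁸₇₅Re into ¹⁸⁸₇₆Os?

ΔA = 188 − 188 = 0; ΔZ = 76 − 75 = +1.
A is unchanged and Z rises by 1 — a neutron has become a proton (β⁻ decay).

beta-minus decay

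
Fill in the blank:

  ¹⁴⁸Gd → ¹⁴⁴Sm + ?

Conserve mass number: 148 = 144 + A, so A = 4.
Conserve atomic number: 64 = 62 + Z, so Z = 2.
A = 4 and Z = 2 is ⁴He — an alpha particle.

alpha particle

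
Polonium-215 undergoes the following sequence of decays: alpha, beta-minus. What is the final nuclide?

Start: (A, Z) = (215, 84).
After α: (211, 82).
After β⁻: (211, 83).
Z = 83 is bismuth.

Bi-211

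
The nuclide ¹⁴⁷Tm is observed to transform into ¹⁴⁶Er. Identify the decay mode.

ΔA = 146 − 147 = -1; ΔZ = 68 − 69 = -1.
A drops by 1 and Z drops by 1 — a proton was emitted.

proton emission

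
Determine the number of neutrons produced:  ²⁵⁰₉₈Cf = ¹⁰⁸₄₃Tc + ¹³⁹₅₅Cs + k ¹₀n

Conserve mass number: 250 = 108 + 139 + k, so k = 250 − 247 = 3.
Check atomic number: 98 = 43 + 55 + 0 = 98. ✓

3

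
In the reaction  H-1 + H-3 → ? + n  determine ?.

Conserve mass number: 1 + 3 = A + 1, so A = 3.
Conserve atomic number: 1 + 1 = Z + 0, so Z = 2.
Z = 2 is helium, so the species is He-3.

He-3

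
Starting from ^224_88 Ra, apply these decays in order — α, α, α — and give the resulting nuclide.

Start: (A, Z) = (224, 88).
After α: (220, 86).
After α: (216, 84).
After α: (212, 82).
Z = 82 is lead.

Pb-212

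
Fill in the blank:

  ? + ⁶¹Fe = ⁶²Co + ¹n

deuteron

Conserve mass number: A + 61 = 62 + 1, so A = 2.
Conserve atomic number: Z + 26 = 27 + 0, so Z = 1.
A = 2 and Z = 1 is ²H — a deuteron.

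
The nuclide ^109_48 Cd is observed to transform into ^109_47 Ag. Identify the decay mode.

ΔA = 109 − 109 = 0; ΔZ = 47 − 48 = -1.
A is unchanged and Z drops by 1 — a proton has become a neutron (β⁺ emission or electron capture).

beta-plus decay or electron capture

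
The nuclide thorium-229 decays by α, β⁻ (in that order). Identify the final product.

Start: (A, Z) = (229, 90).
After α: (225, 88).
After β⁻: (225, 89).
Z = 89 is actinium.

Ac-225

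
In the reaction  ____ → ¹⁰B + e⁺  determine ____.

Conserve mass number: A = 10 + 0, so A = 10.
Conserve atomic number: Z = 5 + 1, so Z = 6.
Z = 6 is carbon, so the species is ¹⁰C.

C-10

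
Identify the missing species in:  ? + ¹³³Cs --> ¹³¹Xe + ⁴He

Conserve mass number: A + 133 = 131 + 4, so A = 2.
Conserve atomic number: Z + 55 = 54 + 2, so Z = 1.
A = 2 and Z = 1 is ²H — a deuteron.

deuteron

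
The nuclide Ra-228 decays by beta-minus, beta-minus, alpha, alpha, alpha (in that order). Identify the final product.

Po-216

Start: (A, Z) = (228, 88).
After β⁻: (228, 89).
After β⁻: (228, 90).
After α: (224, 88).
After α: (220, 86).
After α: (216, 84).
Z = 84 is polonium.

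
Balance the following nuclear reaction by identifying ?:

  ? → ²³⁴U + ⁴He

Conserve mass number: A = 234 + 4, so A = 238.
Conserve atomic number: Z = 92 + 2, so Z = 94.
Z = 94 is plutonium, so the species is ²³⁸Pu.

Pu-238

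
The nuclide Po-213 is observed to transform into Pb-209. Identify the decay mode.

alpha decay

ΔA = 209 − 213 = -4; ΔZ = 82 − 84 = -2.
A drops by 4 and Z drops by 2 — the signature of alpha emission.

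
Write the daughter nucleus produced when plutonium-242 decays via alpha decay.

U-238

Alpha decay: mass number changes by -4, atomic number by -2.
A: 242 − 4 = 238; Z: 94 − 2 = 92.
Z = 92 is uranium, so the daughter is uranium-238.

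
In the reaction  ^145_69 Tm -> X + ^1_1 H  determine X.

Er-144

Conserve mass number: 145 = A + 1, so A = 144.
Conserve atomic number: 69 = Z + 1, so Z = 68.
Z = 68 is erbium, so the species is ^144_68 Er.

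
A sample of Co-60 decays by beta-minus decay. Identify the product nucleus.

Ni-60

Beta-minus decay: mass number changes by +0, atomic number by +1.
A: 60 = 60; Z: 27 + 1 = 28.
Z = 28 is nickel, so the daughter is Ni-60.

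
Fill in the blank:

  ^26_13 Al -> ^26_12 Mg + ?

positron

Conserve mass number: 26 = 26 + A, so A = 0.
Conserve atomic number: 13 = 12 + Z, so Z = 1.
A = 0 and Z = 1 is ^0_1 e — a positron.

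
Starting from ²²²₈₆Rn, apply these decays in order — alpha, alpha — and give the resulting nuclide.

Pb-214

Start: (A, Z) = (222, 86).
After α: (218, 84).
After α: (214, 82).
Z = 82 is lead.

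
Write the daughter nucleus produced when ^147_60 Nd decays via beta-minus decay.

Beta-minus decay: mass number changes by +0, atomic number by +1.
A: 147 = 147; Z: 60 + 1 = 61.
Z = 61 is promethium, so the daughter is ^147_61 Pm.

Pm-147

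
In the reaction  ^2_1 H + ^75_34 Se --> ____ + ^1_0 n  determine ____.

Br-76

Conserve mass number: 2 + 75 = A + 1, so A = 76.
Conserve atomic number: 1 + 34 = Z + 0, so Z = 35.
Z = 35 is bromine, so the species is ^76_35 Br.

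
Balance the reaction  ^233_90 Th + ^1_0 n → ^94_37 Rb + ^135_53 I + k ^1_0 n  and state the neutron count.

Conserve mass number: 234 = 94 + 135 + k, so k = 234 − 229 = 5.
Check atomic number: 90 = 37 + 53 + 0 = 90. ✓

5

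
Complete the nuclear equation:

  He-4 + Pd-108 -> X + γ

Cd-112

Conserve mass number: 4 + 108 = A + 0, so A = 112.
Conserve atomic number: 2 + 46 = Z + 0, so Z = 48.
Z = 48 is cadmium, so the species is Cd-112.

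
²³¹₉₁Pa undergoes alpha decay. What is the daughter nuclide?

Alpha decay: mass number changes by -4, atomic number by -2.
A: 231 − 4 = 227; Z: 91 − 2 = 89.
Z = 89 is actinium, so the daughter is ²²⁷₈₉Ac.

Ac-227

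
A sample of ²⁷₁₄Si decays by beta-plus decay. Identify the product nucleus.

Al-27

Beta-plus decay: mass number changes by +0, atomic number by -1.
A: 27 = 27; Z: 14 − 1 = 13.
Z = 13 is aluminium, so the daughter is ²⁷₁₃Al.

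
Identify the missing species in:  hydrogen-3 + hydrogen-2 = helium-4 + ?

Conserve mass number: 3 + 2 = 4 + A, so A = 1.
Conserve atomic number: 1 + 1 = 2 + Z, so Z = 0.
A = 1 and Z = 0 is neutron — a neutron.

neutron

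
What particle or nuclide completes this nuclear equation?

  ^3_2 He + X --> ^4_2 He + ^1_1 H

deuteron

Conserve mass number: 3 + A = 4 + 1, so A = 2.
Conserve atomic number: 2 + Z = 2 + 1, so Z = 1.
A = 2 and Z = 1 is ^2_1 H — a deuteron.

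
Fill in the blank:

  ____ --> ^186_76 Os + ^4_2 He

Pt-190

Conserve mass number: A = 186 + 4, so A = 190.
Conserve atomic number: Z = 76 + 2, so Z = 78.
Z = 78 is platinum, so the species is ^190_78 Pt.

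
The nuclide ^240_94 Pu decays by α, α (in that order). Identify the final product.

Th-232

Start: (A, Z) = (240, 94).
After α: (236, 92).
After α: (232, 90).
Z = 90 is thorium.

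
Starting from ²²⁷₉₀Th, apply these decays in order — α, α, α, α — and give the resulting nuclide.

Pb-211

Start: (A, Z) = (227, 90).
After α: (223, 88).
After α: (219, 86).
After α: (215, 84).
After α: (211, 82).
Z = 82 is lead.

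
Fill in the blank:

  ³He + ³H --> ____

Conserve mass number: 3 + 3 = A, so A = 6.
Conserve atomic number: 2 + 1 = Z, so Z = 3.
Z = 3 is lithium, so the species is ⁶Li.

Li-6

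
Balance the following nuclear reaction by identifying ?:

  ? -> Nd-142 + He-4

Sm-146

Conserve mass number: A = 142 + 4, so A = 146.
Conserve atomic number: Z = 60 + 2, so Z = 62.
Z = 62 is samarium, so the species is Sm-146.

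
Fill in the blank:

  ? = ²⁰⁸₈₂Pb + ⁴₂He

Conserve mass number: A = 208 + 4, so A = 212.
Conserve atomic number: Z = 82 + 2, so Z = 84.
Z = 84 is polonium, so the species is ²¹²₈₄Po.

Po-212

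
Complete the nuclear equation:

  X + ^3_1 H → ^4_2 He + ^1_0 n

Conserve mass number: A + 3 = 4 + 1, so A = 2.
Conserve atomic number: Z + 1 = 2 + 0, so Z = 1.
A = 2 and Z = 1 is ^2_1 H — a deuteron.

deuteron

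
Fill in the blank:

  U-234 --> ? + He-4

Conserve mass number: 234 = A + 4, so A = 230.
Conserve atomic number: 92 = Z + 2, so Z = 90.
Z = 90 is thorium, so the species is Th-230.

Th-230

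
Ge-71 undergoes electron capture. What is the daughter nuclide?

Ga-71

Electron capture: mass number changes by +0, atomic number by -1.
A: 71 = 71; Z: 32 − 1 = 31.
Z = 31 is gallium, so the daughter is Ga-71.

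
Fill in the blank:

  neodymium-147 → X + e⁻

Pm-147

Conserve mass number: 147 = A + 0, so A = 147.
Conserve atomic number: 60 = Z − 1, so Z = 61.
Z = 61 is promethium, so the species is promethium-147.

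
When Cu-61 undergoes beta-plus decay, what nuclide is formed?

Beta-plus decay: mass number changes by +0, atomic number by -1.
A: 61 = 61; Z: 29 − 1 = 28.
Z = 28 is nickel, so the daughter is Ni-61.

Ni-61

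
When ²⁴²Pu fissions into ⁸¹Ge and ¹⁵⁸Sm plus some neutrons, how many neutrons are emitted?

3

Conserve mass number: 242 = 81 + 158 + k, so k = 242 − 239 = 3.
Check atomic number: 94 = 32 + 62 + 0 = 94. ✓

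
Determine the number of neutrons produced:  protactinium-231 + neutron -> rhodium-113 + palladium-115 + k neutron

4

Conserve mass number: 232 = 113 + 115 + k, so k = 232 − 228 = 4.
Check atomic number: 91 = 45 + 46 + 0 = 91. ✓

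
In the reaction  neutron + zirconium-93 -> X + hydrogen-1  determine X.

Conserve mass number: 1 + 93 = A + 1, so A = 93.
Conserve atomic number: 0 + 40 = Z + 1, so Z = 39.
Z = 39 is yttrium, so the species is yttrium-93.

Y-93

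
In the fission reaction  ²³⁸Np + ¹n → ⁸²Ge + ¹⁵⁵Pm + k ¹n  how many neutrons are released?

Conserve mass number: 239 = 82 + 155 + k, so k = 239 − 237 = 2.
Check atomic number: 93 = 32 + 61 + 0 = 93. ✓

2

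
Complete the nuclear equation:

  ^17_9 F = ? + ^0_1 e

Conserve mass number: 17 = A + 0, so A = 17.
Conserve atomic number: 9 = Z + 1, so Z = 8.
Z = 8 is oxygen, so the species is ^17_8 O.

O-17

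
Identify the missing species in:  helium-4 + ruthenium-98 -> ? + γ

Conserve mass number: 4 + 98 = A + 0, so A = 102.
Conserve atomic number: 2 + 44 = Z + 0, so Z = 46.
Z = 46 is palladium, so the species is palladium-102.

Pd-102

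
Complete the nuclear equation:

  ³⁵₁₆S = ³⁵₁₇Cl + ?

beta-minus particle

Conserve mass number: 35 = 35 + A, so A = 0.
Conserve atomic number: 16 = 17 + Z, so Z = -1.
A = 0 and Z = -1 is ⁰₋₁e — a beta-minus particle.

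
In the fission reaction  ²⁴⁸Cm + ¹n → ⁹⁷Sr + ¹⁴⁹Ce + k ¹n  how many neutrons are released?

3

Conserve mass number: 249 = 97 + 149 + k, so k = 249 − 246 = 3.
Check atomic number: 96 = 38 + 58 + 0 = 96. ✓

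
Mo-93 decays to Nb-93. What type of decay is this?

beta-plus decay or electron capture

ΔA = 93 − 93 = 0; ΔZ = 41 − 42 = -1.
A is unchanged and Z drops by 1 — a proton has become a neutron (β⁺ emission or electron capture).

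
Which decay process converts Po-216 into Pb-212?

ΔA = 212 − 216 = -4; ΔZ = 82 − 84 = -2.
A drops by 4 and Z drops by 2 — the signature of alpha emission.

alpha decay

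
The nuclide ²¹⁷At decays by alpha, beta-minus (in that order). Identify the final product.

Po-213

Start: (A, Z) = (217, 85).
After α: (213, 83).
After β⁻: (213, 84).
Z = 84 is polonium.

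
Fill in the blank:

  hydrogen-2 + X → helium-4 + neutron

Conserve mass number: 2 + A = 4 + 1, so A = 3.
Conserve atomic number: 1 + Z = 2 + 0, so Z = 1.
A = 3 and Z = 1 is hydrogen-3 — a triton.

triton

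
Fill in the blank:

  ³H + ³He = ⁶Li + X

Conserve mass number: 3 + 3 = 6 + A, so A = 0.
Conserve atomic number: 1 + 2 = 3 + Z, so Z = 0.
A = 0 and Z = 0 is γ — a gamma ray.

gamma ray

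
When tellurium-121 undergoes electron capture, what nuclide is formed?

Electron capture: mass number changes by +0, atomic number by -1.
A: 121 = 121; Z: 52 − 1 = 51.
Z = 51 is antimony, so the daughter is antimony-121.

Sb-121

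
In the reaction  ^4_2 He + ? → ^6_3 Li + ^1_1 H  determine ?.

Conserve mass number: 4 + A = 6 + 1, so A = 3.
Conserve atomic number: 2 + Z = 3 + 1, so Z = 2.
Z = 2 is helium, so the species is ^3_2 He.

He-3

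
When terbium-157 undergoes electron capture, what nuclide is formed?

Gd-157

Electron capture: mass number changes by +0, atomic number by -1.
A: 157 = 157; Z: 65 − 1 = 64.
Z = 64 is gadolinium, so the daughter is gadolinium-157.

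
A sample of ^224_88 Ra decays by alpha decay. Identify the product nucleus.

Alpha decay: mass number changes by -4, atomic number by -2.
A: 224 − 4 = 220; Z: 88 − 2 = 86.
Z = 86 is radon, so the daughter is ^220_86 Rn.

Rn-220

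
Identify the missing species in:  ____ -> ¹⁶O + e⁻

Conserve mass number: A = 16 + 0, so A = 16.
Conserve atomic number: Z = 8 − 1, so Z = 7.
Z = 7 is nitrogen, so the species is ¹⁶N.

N-16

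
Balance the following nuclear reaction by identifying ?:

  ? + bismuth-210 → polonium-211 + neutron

deuteron

Conserve mass number: A + 210 = 211 + 1, so A = 2.
Conserve atomic number: Z + 83 = 84 + 0, so Z = 1.
A = 2 and Z = 1 is hydrogen-2 — a deuteron.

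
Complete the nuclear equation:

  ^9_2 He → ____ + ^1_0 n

He-8

Conserve mass number: 9 = A + 1, so A = 8.
Conserve atomic number: 2 = Z + 0, so Z = 2.
Z = 2 is helium, so the species is ^8_2 He.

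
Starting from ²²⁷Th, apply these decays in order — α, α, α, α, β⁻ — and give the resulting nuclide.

Bi-211

Start: (A, Z) = (227, 90).
After α: (223, 88).
After α: (219, 86).
After α: (215, 84).
After α: (211, 82).
After β⁻: (211, 83).
Z = 83 is bismuth.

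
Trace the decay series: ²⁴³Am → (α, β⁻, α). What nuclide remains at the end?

U-235

Start: (A, Z) = (243, 95).
After α: (239, 93).
After β⁻: (239, 94).
After α: (235, 92).
Z = 92 is uranium.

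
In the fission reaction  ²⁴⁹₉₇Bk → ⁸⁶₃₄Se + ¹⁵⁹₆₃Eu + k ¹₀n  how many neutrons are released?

Conserve mass number: 249 = 86 + 159 + k, so k = 249 − 245 = 4.
Check atomic number: 97 = 34 + 63 + 0 = 97. ✓

4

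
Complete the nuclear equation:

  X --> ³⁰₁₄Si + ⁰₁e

P-30

Conserve mass number: A = 30 + 0, so A = 30.
Conserve atomic number: Z = 14 + 1, so Z = 15.
Z = 15 is phosphorus, so the species is ³⁰₁₅P.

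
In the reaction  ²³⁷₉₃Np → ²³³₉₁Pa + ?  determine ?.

alpha particle

Conserve mass number: 237 = 233 + A, so A = 4.
Conserve atomic number: 93 = 91 + Z, so Z = 2.
A = 4 and Z = 2 is ⁴₂He — an alpha particle.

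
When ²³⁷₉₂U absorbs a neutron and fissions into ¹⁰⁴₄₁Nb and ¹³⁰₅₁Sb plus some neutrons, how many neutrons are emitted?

Conserve mass number: 238 = 104 + 130 + k, so k = 238 − 234 = 4.
Check atomic number: 92 = 41 + 51 + 0 = 92. ✓

4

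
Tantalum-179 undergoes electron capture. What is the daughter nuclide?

Hf-179

Electron capture: mass number changes by +0, atomic number by -1.
A: 179 = 179; Z: 73 − 1 = 72.
Z = 72 is hafnium, so the daughter is hafnium-179.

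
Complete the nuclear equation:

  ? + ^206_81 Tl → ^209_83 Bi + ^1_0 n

alpha particle

Conserve mass number: A + 206 = 209 + 1, so A = 4.
Conserve atomic number: Z + 81 = 83 + 0, so Z = 2.
A = 4 and Z = 2 is ^4_2 He — an alpha particle.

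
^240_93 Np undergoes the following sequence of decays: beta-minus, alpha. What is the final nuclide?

U-236

Start: (A, Z) = (240, 93).
After β⁻: (240, 94).
After α: (236, 92).
Z = 92 is uranium.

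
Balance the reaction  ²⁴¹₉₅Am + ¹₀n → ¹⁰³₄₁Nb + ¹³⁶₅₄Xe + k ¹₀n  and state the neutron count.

3

Conserve mass number: 242 = 103 + 136 + k, so k = 242 − 239 = 3.
Check atomic number: 95 = 41 + 54 + 0 = 95. ✓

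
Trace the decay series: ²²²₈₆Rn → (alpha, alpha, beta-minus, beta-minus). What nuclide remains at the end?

Start: (A, Z) = (222, 86).
After α: (218, 84).
After α: (214, 82).
After β⁻: (214, 83).
After β⁻: (214, 84).
Z = 84 is polonium.

Po-214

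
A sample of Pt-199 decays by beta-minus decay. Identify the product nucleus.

Au-199

Beta-minus decay: mass number changes by +0, atomic number by +1.
A: 199 = 199; Z: 78 + 1 = 79.
Z = 79 is gold, so the daughter is Au-199.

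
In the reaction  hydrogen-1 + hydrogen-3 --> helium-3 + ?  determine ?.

Conserve mass number: 1 + 3 = 3 + A, so A = 1.
Conserve atomic number: 1 + 1 = 2 + Z, so Z = 0.
A = 1 and Z = 0 is neutron — a neutron.

neutron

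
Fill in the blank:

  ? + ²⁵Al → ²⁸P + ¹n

alpha particle

Conserve mass number: A + 25 = 28 + 1, so A = 4.
Conserve atomic number: Z + 13 = 15 + 0, so Z = 2.
A = 4 and Z = 2 is ⁴He — an alpha particle.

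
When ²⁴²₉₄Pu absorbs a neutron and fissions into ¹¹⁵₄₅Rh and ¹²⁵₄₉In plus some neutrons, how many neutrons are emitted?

3

Conserve mass number: 243 = 115 + 125 + k, so k = 243 − 240 = 3.
Check atomic number: 94 = 45 + 49 + 0 = 94. ✓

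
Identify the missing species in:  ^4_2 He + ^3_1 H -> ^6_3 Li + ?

Conserve mass number: 4 + 3 = 6 + A, so A = 1.
Conserve atomic number: 2 + 1 = 3 + Z, so Z = 0.
A = 1 and Z = 0 is ^1_0 n — a neutron.

neutron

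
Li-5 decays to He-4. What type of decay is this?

proton emission

ΔA = 4 − 5 = -1; ΔZ = 2 − 3 = -1.
A drops by 1 and Z drops by 1 — a proton was emitted.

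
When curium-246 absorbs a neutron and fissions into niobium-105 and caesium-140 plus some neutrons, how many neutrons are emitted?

2

Conserve mass number: 247 = 105 + 140 + k, so k = 247 − 245 = 2.
Check atomic number: 96 = 41 + 55 + 0 = 96. ✓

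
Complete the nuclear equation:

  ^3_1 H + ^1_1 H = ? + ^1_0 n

He-3

Conserve mass number: 3 + 1 = A + 1, so A = 3.
Conserve atomic number: 1 + 1 = Z + 0, so Z = 2.
Z = 2 is helium, so the species is ^3_2 He.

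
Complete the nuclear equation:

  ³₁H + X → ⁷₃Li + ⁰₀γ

alpha particle

Conserve mass number: 3 + A = 7 + 0, so A = 4.
Conserve atomic number: 1 + Z = 3 + 0, so Z = 2.
A = 4 and Z = 2 is ⁴₂He — an alpha particle.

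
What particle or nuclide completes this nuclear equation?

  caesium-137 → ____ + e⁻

Ba-137

Conserve mass number: 137 = A + 0, so A = 137.
Conserve atomic number: 55 = Z − 1, so Z = 56.
Z = 56 is barium, so the species is barium-137.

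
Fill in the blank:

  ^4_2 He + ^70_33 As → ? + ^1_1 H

Conserve mass number: 4 + 70 = A + 1, so A = 73.
Conserve atomic number: 2 + 33 = Z + 1, so Z = 34.
Z = 34 is selenium, so the species is ^73_34 Se.

Se-73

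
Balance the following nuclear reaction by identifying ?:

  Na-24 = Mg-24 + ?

beta-minus particle

Conserve mass number: 24 = 24 + A, so A = 0.
Conserve atomic number: 11 = 12 + Z, so Z = -1.
A = 0 and Z = -1 is e⁻ — a beta-minus particle.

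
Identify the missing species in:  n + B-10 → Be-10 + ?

Conserve mass number: 1 + 10 = 10 + A, so A = 1.
Conserve atomic number: 0 + 5 = 4 + Z, so Z = 1.
A = 1 and Z = 1 is H-1 — a proton.

proton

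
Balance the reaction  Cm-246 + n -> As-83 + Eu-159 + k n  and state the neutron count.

Conserve mass number: 247 = 83 + 159 + k, so k = 247 − 242 = 5.
Check atomic number: 96 = 33 + 63 + 0 = 96. ✓

5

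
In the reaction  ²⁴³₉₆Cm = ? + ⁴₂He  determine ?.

Pu-239

Conserve mass number: 243 = A + 4, so A = 239.
Conserve atomic number: 96 = Z + 2, so Z = 94.
Z = 94 is plutonium, so the species is ²³⁹₉₄Pu.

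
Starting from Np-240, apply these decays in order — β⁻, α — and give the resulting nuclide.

U-236

Start: (A, Z) = (240, 93).
After β⁻: (240, 94).
After α: (236, 92).
Z = 92 is uranium.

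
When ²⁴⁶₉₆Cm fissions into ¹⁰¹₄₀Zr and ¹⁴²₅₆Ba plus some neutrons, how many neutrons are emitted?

Conserve mass number: 246 = 101 + 142 + k, so k = 246 − 243 = 3.
Check atomic number: 96 = 40 + 56 + 0 = 96. ✓

3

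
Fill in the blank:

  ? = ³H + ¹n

H-4

Conserve mass number: A = 3 + 1, so A = 4.
Conserve atomic number: Z = 1 + 0, so Z = 1.
Z = 1 is hydrogen, so the species is ⁴H.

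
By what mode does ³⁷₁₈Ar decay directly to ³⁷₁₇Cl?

ΔA = 37 − 37 = 0; ΔZ = 17 − 18 = -1.
A is unchanged and Z drops by 1 — a proton has become a neutron (β⁺ emission or electron capture).

beta-plus decay or electron capture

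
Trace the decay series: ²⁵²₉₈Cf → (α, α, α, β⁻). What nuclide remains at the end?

Start: (A, Z) = (252, 98).
After α: (248, 96).
After α: (244, 94).
After α: (240, 92).
After β⁻: (240, 93).
Z = 93 is neptunium.

Np-240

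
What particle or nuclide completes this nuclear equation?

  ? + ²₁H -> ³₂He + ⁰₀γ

proton

Conserve mass number: A + 2 = 3 + 0, so A = 1.
Conserve atomic number: Z + 1 = 2 + 0, so Z = 1.
A = 1 and Z = 1 is ¹₁H — a proton.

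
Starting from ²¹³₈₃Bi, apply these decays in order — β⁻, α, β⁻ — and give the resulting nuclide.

Start: (A, Z) = (213, 83).
After β⁻: (213, 84).
After α: (209, 82).
After β⁻: (209, 83).
Z = 83 is bismuth.

Bi-209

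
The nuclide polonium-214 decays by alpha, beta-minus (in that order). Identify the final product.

Bi-210

Start: (A, Z) = (214, 84).
After α: (210, 82).
After β⁻: (210, 83).
Z = 83 is bismuth.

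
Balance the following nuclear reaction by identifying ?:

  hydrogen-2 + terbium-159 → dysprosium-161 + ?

Conserve mass number: 2 + 159 = 161 + A, so A = 0.
Conserve atomic number: 1 + 65 = 66 + Z, so Z = 0.
A = 0 and Z = 0 is γ — a gamma ray.

gamma ray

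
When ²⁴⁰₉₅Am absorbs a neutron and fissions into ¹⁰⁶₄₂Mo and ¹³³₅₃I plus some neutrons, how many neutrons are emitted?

Conserve mass number: 241 = 106 + 133 + k, so k = 241 − 239 = 2.
Check atomic number: 95 = 42 + 53 + 0 = 95. ✓

2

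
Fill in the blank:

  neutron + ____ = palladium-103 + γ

Pd-102

Conserve mass number: 1 + A = 103 + 0, so A = 102.
Conserve atomic number: 0 + Z = 46 + 0, so Z = 46.
Z = 46 is palladium, so the species is palladium-102.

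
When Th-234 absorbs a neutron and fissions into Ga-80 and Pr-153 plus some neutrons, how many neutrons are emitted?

2

Conserve mass number: 235 = 80 + 153 + k, so k = 235 − 233 = 2.
Check atomic number: 90 = 31 + 59 + 0 = 90. ✓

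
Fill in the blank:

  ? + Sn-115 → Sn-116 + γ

neutron

Conserve mass number: A + 115 = 116 + 0, so A = 1.
Conserve atomic number: Z + 50 = 50 + 0, so Z = 0.
A = 1 and Z = 0 is n — a neutron.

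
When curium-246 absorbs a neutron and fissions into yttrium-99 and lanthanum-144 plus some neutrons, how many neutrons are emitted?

Conserve mass number: 247 = 99 + 144 + k, so k = 247 − 243 = 4.
Check atomic number: 96 = 39 + 57 + 0 = 96. ✓

4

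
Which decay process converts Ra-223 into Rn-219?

alpha decay

ΔA = 219 − 223 = -4; ΔZ = 86 − 88 = -2.
A drops by 4 and Z drops by 2 — the signature of alpha emission.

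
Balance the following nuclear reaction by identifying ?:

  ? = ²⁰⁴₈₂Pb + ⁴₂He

Conserve mass number: A = 204 + 4, so A = 208.
Conserve atomic number: Z = 82 + 2, so Z = 84.
Z = 84 is polonium, so the species is ²⁰⁸₈₄Po.

Po-208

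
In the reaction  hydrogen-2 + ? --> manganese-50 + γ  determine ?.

Cr-48

Conserve mass number: 2 + A = 50 + 0, so A = 48.
Conserve atomic number: 1 + Z = 25 + 0, so Z = 24.
Z = 24 is chromium, so the species is chromium-48.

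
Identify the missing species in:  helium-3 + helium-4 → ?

Conserve mass number: 3 + 4 = A, so A = 7.
Conserve atomic number: 2 + 2 = Z, so Z = 4.
Z = 4 is beryllium, so the species is beryllium-7.

Be-7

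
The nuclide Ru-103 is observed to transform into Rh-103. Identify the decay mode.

ΔA = 103 − 103 = 0; ΔZ = 45 − 44 = +1.
A is unchanged and Z rises by 1 — a neutron has become a proton (β⁻ decay).

beta-minus decay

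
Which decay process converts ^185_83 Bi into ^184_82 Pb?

ΔA = 184 − 185 = -1; ΔZ = 82 − 83 = -1.
A drops by 1 and Z drops by 1 — a proton was emitted.

proton emission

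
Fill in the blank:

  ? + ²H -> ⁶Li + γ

alpha particle

Conserve mass number: A + 2 = 6 + 0, so A = 4.
Conserve atomic number: Z + 1 = 3 + 0, so Z = 2.
A = 4 and Z = 2 is ⁴He — an alpha particle.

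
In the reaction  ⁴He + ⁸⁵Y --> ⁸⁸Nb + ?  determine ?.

Conserve mass number: 4 + 85 = 88 + A, so A = 1.
Conserve atomic number: 2 + 39 = 41 + Z, so Z = 0.
A = 1 and Z = 0 is ¹n — a neutron.

neutron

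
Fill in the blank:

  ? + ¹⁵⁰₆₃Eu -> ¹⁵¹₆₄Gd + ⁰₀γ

proton

Conserve mass number: A + 150 = 151 + 0, so A = 1.
Conserve atomic number: Z + 63 = 64 + 0, so Z = 1.
A = 1 and Z = 1 is ¹₁H — a proton.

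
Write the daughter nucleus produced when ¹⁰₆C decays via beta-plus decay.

Beta-plus decay: mass number changes by +0, atomic number by -1.
A: 10 = 10; Z: 6 − 1 = 5.
Z = 5 is boron, so the daughter is ¹⁰₅B.

B-10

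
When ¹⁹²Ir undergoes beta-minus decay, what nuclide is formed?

Beta-minus decay: mass number changes by +0, atomic number by +1.
A: 192 = 192; Z: 77 + 1 = 78.
Z = 78 is platinum, so the daughter is ¹⁹²Pt.

Pt-192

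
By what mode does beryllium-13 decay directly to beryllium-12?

ΔA = 12 − 13 = -1; ΔZ = 4 − 4 = +0.
A drops by 1 with Z unchanged — a neutron was emitted.

neutron emission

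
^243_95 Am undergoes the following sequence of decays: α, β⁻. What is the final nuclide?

Start: (A, Z) = (243, 95).
After α: (239, 93).
After β⁻: (239, 94).
Z = 94 is plutonium.

Pu-239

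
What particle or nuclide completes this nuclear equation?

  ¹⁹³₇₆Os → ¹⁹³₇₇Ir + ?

beta-minus particle

Conserve mass number: 193 = 193 + A, so A = 0.
Conserve atomic number: 76 = 77 + Z, so Z = -1.
A = 0 and Z = -1 is ⁰₋₁e — a beta-minus particle.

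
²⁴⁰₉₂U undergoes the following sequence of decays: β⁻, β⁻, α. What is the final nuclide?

Start: (A, Z) = (240, 92).
After β⁻: (240, 93).
After β⁻: (240, 94).
After α: (236, 92).
Z = 92 is uranium.

U-236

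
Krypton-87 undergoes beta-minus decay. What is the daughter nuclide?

Beta-minus decay: mass number changes by +0, atomic number by +1.
A: 87 = 87; Z: 36 + 1 = 37.
Z = 37 is rubidium, so the daughter is rubidium-87.

Rb-87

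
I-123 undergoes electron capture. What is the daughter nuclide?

Te-123

Electron capture: mass number changes by +0, atomic number by -1.
A: 123 = 123; Z: 53 − 1 = 52.
Z = 52 is tellurium, so the daughter is Te-123.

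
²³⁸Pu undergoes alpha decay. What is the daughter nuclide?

U-234

Alpha decay: mass number changes by -4, atomic number by -2.
A: 238 − 4 = 234; Z: 94 − 2 = 92.
Z = 92 is uranium, so the daughter is ²³⁴U.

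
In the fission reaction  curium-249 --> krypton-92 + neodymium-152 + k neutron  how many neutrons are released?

5

Conserve mass number: 249 = 92 + 152 + k, so k = 249 − 244 = 5.
Check atomic number: 96 = 36 + 60 + 0 = 96. ✓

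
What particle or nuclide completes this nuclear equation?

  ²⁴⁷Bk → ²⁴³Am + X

alpha particle

Conserve mass number: 247 = 243 + A, so A = 4.
Conserve atomic number: 97 = 95 + Z, so Z = 2.
A = 4 and Z = 2 is ⁴He — an alpha particle.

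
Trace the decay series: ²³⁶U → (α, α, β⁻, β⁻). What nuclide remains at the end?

Start: (A, Z) = (236, 92).
After α: (232, 90).
After α: (228, 88).
After β⁻: (228, 89).
After β⁻: (228, 90).
Z = 90 is thorium.

Th-228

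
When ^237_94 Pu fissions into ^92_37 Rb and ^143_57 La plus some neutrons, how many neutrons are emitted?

Conserve mass number: 237 = 92 + 143 + k, so k = 237 − 235 = 2.
Check atomic number: 94 = 37 + 57 + 0 = 94. ✓

2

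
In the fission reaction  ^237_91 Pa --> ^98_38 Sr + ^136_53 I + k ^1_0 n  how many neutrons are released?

Conserve mass number: 237 = 98 + 136 + k, so k = 237 − 234 = 3.
Check atomic number: 91 = 38 + 53 + 0 = 91. ✓

3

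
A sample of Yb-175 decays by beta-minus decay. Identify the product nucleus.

Beta-minus decay: mass number changes by +0, atomic number by +1.
A: 175 = 175; Z: 70 + 1 = 71.
Z = 71 is lutetium, so the daughter is Lu-175.

Lu-175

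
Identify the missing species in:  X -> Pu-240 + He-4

Conserve mass number: A = 240 + 4, so A = 244.
Conserve atomic number: Z = 94 + 2, so Z = 96.
Z = 96 is curium, so the species is Cm-244.

Cm-244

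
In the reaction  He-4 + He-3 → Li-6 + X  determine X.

Conserve mass number: 4 + 3 = 6 + A, so A = 1.
Conserve atomic number: 2 + 2 = 3 + Z, so Z = 1.
A = 1 and Z = 1 is H-1 — a proton.

proton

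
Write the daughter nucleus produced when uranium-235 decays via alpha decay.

Alpha decay: mass number changes by -4, atomic number by -2.
A: 235 − 4 = 231; Z: 92 − 2 = 90.
Z = 90 is thorium, so the daughter is thorium-231.

Th-231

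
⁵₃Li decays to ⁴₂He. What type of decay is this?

ΔA = 4 − 5 = -1; ΔZ = 2 − 3 = -1.
A drops by 1 and Z drops by 1 — a proton was emitted.

proton emission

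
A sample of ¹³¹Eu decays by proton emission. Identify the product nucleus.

Sm-130

Proton emission: mass number changes by -1, atomic number by -1.
A: 131 − 1 = 130; Z: 63 − 1 = 62.
Z = 62 is samarium, so the daughter is ¹³⁰Sm.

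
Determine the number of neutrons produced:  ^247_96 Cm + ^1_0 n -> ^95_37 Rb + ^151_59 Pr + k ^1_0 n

2

Conserve mass number: 248 = 95 + 151 + k, so k = 248 − 246 = 2.
Check atomic number: 96 = 37 + 59 + 0 = 96. ✓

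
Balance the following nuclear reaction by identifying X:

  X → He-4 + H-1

Li-5

Conserve mass number: A = 4 + 1, so A = 5.
Conserve atomic number: Z = 2 + 1, so Z = 3.
Z = 3 is lithium, so the species is Li-5.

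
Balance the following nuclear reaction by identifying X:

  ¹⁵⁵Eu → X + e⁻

Gd-155

Conserve mass number: 155 = A + 0, so A = 155.
Conserve atomic number: 63 = Z − 1, so Z = 64.
Z = 64 is gadolinium, so the species is ¹⁵⁵Gd.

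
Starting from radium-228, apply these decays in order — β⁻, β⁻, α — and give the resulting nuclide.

Ra-224

Start: (A, Z) = (228, 88).
After β⁻: (228, 89).
After β⁻: (228, 90).
After α: (224, 88).
Z = 88 is radium.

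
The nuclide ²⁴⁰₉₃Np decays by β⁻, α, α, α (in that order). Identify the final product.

Start: (A, Z) = (240, 93).
After β⁻: (240, 94).
After α: (236, 92).
After α: (232, 90).
After α: (228, 88).
Z = 88 is radium.

Ra-228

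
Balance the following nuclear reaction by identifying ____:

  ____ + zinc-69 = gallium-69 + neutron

Conserve mass number: A + 69 = 69 + 1, so A = 1.
Conserve atomic number: Z + 30 = 31 + 0, so Z = 1.
A = 1 and Z = 1 is hydrogen-1 — a proton.

proton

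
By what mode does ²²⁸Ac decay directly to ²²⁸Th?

beta-minus decay

ΔA = 228 − 228 = 0; ΔZ = 90 − 89 = +1.
A is unchanged and Z rises by 1 — a neutron has become a proton (β⁻ decay).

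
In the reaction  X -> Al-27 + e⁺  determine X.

Si-27

Conserve mass number: A = 27 + 0, so A = 27.
Conserve atomic number: Z = 13 + 1, so Z = 14.
Z = 14 is silicon, so the species is Si-27.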